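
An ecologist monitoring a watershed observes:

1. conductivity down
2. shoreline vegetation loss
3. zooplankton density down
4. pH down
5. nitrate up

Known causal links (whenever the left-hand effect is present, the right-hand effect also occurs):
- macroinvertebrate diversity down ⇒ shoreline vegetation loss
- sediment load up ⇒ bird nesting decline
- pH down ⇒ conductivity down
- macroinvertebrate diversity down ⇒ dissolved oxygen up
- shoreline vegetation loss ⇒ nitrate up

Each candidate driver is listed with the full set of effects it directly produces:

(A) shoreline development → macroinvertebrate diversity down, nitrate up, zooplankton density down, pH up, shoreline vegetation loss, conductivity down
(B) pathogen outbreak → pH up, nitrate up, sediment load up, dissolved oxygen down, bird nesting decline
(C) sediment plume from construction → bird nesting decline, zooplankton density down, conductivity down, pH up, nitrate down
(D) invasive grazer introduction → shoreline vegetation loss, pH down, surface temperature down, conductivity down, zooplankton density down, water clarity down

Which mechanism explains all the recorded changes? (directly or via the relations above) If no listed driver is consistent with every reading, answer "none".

D

Per-candidate check:
(A) shoreline development — conductivity down +; shoreline vegetation loss +; zooplankton density down +; pH down -; nitrate up +
(B) pathogen outbreak — fails on conductivity down, shoreline vegetation loss, zooplankton density down, pH down (predicts pH up, not pH down)
(C) sediment plume from construction — fails on shoreline vegetation loss, pH down, nitrate up (predicts pH up, not pH down; predicts nitrate down, not nitrate up)
(D) invasive grazer introduction — conductivity down +; shoreline vegetation loss +; zooplankton density down +; pH down +; nitrate up + (via shoreline vegetation loss → nitrate up)
(D) is the only candidate with no mismatches.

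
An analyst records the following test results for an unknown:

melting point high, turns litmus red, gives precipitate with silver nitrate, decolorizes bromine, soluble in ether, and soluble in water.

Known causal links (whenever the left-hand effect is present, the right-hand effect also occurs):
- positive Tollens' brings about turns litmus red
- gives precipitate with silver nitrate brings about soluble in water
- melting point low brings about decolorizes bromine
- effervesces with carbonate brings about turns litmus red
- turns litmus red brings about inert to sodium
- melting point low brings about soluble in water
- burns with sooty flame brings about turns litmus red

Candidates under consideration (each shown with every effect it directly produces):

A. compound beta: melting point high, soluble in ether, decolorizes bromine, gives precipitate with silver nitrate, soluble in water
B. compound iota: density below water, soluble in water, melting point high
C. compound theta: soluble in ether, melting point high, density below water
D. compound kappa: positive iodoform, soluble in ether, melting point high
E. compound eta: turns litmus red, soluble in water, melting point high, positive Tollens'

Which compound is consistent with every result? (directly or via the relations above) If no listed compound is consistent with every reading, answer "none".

For each candidate, compare predicted effects to what was observed:
(A) compound beta — does not account for turns litmus red
(B) compound iota — does not account for turns litmus red, gives precipitate with silver nitrate, decolorizes bromine, soluble in ether
(C) compound theta — melting point high yes; turns litmus red NO; gives precipitate with silver nitrate NO; decolorizes bromine NO; soluble in ether yes; soluble in water NO
(D) compound kappa — does not account for turns litmus red, gives precipitate with silver nitrate, decolorizes bromine, soluble in water
(E) compound eta — does not account for gives precipitate with silver nitrate, decolorizes bromine, soluble in ether
None of the listed candidates fits everything.

none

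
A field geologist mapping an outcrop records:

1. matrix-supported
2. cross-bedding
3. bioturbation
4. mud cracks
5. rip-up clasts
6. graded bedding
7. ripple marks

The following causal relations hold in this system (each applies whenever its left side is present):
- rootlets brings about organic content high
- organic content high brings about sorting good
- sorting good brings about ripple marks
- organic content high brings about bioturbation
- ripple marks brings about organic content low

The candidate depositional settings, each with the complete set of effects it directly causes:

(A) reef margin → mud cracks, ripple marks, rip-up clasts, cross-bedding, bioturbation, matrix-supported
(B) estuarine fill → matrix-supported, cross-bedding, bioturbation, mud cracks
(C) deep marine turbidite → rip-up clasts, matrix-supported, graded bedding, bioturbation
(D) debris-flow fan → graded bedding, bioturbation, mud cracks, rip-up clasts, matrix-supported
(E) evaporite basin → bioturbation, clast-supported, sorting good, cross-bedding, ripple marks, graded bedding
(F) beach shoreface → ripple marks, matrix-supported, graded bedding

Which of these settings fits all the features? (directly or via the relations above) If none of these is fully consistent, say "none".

none

Checking each candidate against the observations:
(A) reef margin — does not account for graded bedding
(B) estuarine fill — matrix-supported match; cross-bedding match; bioturbation match; mud cracks match; rip-up clasts miss; graded bedding miss; ripple marks miss
(C) deep marine turbidite — matrix-supported match; cross-bedding miss; bioturbation match; mud cracks miss; rip-up clasts match; graded bedding match; ripple marks miss
(D) debris-flow fan — matrix-supported match; cross-bedding miss; bioturbation match; mud cracks match; rip-up clasts match; graded bedding match; ripple marks miss
(E) evaporite basin — fails on matrix-supported, mud cracks, rip-up clasts (predicts clast-supported, not matrix-supported)
(F) beach shoreface — matrix-supported match; cross-bedding miss; bioturbation miss; mud cracks miss; rip-up clasts miss; graded bedding match; ripple marks match
No candidate is consistent with all observations.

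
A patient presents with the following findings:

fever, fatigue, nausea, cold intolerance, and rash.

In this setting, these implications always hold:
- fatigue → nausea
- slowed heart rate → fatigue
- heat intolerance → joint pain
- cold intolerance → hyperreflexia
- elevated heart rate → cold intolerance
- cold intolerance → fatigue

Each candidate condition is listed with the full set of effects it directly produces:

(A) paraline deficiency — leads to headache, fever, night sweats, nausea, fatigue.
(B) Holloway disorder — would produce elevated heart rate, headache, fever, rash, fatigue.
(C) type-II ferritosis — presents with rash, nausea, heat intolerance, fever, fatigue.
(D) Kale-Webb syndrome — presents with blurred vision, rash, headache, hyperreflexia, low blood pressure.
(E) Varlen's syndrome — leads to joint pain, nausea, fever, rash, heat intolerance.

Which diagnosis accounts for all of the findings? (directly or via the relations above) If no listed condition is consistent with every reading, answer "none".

B

Testing each hypothesis:
(A) paraline deficiency — does not account for cold intolerance, rash
(B) Holloway disorder — fever +; fatigue +; nausea + (via fatigue → nausea); cold intolerance + (via elevated heart rate → cold intolerance); rash +
(C) type-II ferritosis — fails on cold intolerance (predicts heat intolerance, not cold intolerance)
(D) Kale-Webb syndrome — fever -; fatigue -; nausea -; cold intolerance -; rash +
(E) Varlen's syndrome — fails on fatigue, cold intolerance (predicts heat intolerance, not cold intolerance)
(B) alone accounts for all the evidence.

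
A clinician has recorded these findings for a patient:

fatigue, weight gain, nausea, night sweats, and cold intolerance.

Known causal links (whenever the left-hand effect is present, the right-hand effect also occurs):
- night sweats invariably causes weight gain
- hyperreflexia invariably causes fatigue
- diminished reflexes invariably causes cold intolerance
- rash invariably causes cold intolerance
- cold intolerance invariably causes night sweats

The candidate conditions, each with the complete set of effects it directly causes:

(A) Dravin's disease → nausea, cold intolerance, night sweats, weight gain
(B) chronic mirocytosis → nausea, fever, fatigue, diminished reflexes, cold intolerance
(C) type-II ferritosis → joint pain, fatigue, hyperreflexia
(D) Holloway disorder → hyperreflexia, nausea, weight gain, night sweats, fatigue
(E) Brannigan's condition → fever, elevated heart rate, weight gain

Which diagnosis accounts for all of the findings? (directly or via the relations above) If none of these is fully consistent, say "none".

For each candidate, compare predicted effects to what was observed:
(A) Dravin's disease — fatigue miss; weight gain match; nausea match; night sweats match; cold intolerance match
(B) chronic mirocytosis — accounts for every observation (weight gain via cold intolerance → night sweats → weight gain)
(C) type-II ferritosis — fatigue match; weight gain miss; nausea miss; night sweats miss; cold intolerance miss
(D) Holloway disorder — does not account for cold intolerance
(E) Brannigan's condition — does not account for fatigue, nausea, night sweats, cold intolerance
(B) alone accounts for all the evidence.

B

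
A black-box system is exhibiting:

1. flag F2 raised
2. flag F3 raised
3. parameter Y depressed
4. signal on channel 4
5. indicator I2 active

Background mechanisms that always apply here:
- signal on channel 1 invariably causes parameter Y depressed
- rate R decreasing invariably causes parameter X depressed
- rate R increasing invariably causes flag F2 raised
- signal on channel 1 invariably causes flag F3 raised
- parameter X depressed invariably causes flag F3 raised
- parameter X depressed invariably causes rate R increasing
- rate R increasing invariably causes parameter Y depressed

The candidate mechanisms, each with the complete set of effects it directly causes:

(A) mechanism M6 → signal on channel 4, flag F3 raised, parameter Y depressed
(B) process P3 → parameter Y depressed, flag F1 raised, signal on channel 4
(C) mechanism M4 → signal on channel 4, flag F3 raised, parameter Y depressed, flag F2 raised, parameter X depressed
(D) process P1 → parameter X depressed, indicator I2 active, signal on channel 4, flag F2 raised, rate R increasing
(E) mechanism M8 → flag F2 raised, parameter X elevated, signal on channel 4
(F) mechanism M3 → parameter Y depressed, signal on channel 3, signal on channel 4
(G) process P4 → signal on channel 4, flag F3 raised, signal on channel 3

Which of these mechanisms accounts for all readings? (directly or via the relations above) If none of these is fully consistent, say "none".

Checking each candidate against the observations:
(A) mechanism M6 — flag F2 raised ✗; flag F3 raised ✓; parameter Y depressed ✓; signal on channel 4 ✓; indicator I2 active ✗
(B) process P3 — does not account for flag F2 raised, flag F3 raised, indicator I2 active
(C) mechanism M4 — flag F2 raised ✓; flag F3 raised ✓; parameter Y depressed ✓; signal on channel 4 ✓; indicator I2 active ✗
(D) process P1 — accounts for every observation (flag F3 raised via parameter X depressed → flag F3 raised)
(E) mechanism M8 — does not account for flag F3 raised, parameter Y depressed, indicator I2 active
(F) mechanism M3 — flag F2 raised ✗; flag F3 raised ✗; parameter Y depressed ✓; signal on channel 4 ✓; indicator I2 active ✗
(G) process P4 — flag F2 raised ✗; flag F3 raised ✓; parameter Y depressed ✗; signal on channel 4 ✓; indicator I2 active ✗
(D) alone accounts for all the evidence.

D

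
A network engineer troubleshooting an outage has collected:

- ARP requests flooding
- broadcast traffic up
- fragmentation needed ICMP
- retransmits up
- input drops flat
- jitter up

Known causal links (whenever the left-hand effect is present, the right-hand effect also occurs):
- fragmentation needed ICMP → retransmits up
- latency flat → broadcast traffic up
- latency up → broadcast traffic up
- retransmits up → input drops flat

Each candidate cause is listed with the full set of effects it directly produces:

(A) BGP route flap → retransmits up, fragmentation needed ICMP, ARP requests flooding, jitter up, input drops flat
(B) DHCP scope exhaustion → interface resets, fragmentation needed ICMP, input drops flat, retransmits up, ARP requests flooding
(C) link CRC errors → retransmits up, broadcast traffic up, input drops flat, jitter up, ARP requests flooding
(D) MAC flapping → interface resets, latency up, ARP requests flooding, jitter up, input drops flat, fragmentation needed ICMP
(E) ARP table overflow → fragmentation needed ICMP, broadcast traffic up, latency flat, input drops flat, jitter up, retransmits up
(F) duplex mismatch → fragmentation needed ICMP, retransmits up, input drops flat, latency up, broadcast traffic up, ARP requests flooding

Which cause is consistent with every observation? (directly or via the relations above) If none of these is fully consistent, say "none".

D

Checking each candidate against the observations:
(A) BGP route flap — does not account for broadcast traffic up
(B) DHCP scope exhaustion — does not account for broadcast traffic up, jitter up
(C) link CRC errors — ARP requests flooding match; broadcast traffic up match; fragmentation needed ICMP miss; retransmits up match; input drops flat match; jitter up match
(D) MAC flapping — ARP requests flooding match; broadcast traffic up match (via latency up → broadcast traffic up); fragmentation needed ICMP match; retransmits up match (via fragmentation needed ICMP → retransmits up); input drops flat match; jitter up match
(E) ARP table overflow — ARP requests flooding miss; broadcast traffic up match; fragmentation needed ICMP match; retransmits up match; input drops flat match; jitter up match
(F) duplex mismatch — does not account for jitter up
Only (D) is consistent with every observation.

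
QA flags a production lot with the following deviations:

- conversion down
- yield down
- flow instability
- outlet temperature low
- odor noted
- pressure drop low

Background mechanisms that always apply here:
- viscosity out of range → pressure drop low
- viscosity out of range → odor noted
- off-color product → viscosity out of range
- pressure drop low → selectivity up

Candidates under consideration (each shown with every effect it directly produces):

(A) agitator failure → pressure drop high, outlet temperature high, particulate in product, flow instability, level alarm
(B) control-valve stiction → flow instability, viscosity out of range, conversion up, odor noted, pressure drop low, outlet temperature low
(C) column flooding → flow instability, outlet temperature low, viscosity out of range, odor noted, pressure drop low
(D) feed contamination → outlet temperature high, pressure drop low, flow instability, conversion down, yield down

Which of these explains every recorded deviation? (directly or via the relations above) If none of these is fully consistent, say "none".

For each candidate, compare predicted effects to what was observed:
(A) agitator failure — fails on conversion down, yield down, outlet temperature low, odor noted, pressure drop low (predicts outlet temperature high, not outlet temperature low; predicts pressure drop high, not pressure drop low)
(B) control-valve stiction — conversion down -; yield down -; flow instability +; outlet temperature low +; odor noted +; pressure drop low +
(C) column flooding — does not account for conversion down, yield down
(D) feed contamination — conversion down +; yield down +; flow instability +; outlet temperature low -; odor noted -; pressure drop low +
None of the listed candidates fits everything.

none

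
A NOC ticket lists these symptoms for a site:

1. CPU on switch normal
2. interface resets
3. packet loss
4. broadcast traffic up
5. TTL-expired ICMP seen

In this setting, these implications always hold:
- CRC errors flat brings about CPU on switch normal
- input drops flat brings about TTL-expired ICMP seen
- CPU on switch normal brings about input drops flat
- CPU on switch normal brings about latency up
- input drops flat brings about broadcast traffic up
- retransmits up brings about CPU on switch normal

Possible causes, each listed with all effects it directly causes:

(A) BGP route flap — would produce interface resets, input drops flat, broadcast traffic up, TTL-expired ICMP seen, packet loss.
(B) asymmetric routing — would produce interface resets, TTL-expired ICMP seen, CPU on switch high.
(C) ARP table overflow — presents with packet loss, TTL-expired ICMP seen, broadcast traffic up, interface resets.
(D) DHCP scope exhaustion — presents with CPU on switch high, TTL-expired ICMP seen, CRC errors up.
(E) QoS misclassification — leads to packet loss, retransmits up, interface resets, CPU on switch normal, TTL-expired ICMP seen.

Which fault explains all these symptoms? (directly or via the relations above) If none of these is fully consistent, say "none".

Per-candidate check:
(A) BGP route flap — CPU on switch normal miss; interface resets match; packet loss match; broadcast traffic up match; TTL-expired ICMP seen match
(B) asymmetric routing — CPU on switch normal miss; interface resets match; packet loss miss; broadcast traffic up miss; TTL-expired ICMP seen match
(C) ARP table overflow — does not account for CPU on switch normal
(D) DHCP scope exhaustion — CPU on switch normal miss; interface resets miss; packet loss miss; broadcast traffic up miss; TTL-expired ICMP seen match
(E) QoS misclassification — accounts for every observation (broadcast traffic up through CPU on switch normal → input drops flat → broadcast traffic up)
(E) is the only candidate with no mismatches.

E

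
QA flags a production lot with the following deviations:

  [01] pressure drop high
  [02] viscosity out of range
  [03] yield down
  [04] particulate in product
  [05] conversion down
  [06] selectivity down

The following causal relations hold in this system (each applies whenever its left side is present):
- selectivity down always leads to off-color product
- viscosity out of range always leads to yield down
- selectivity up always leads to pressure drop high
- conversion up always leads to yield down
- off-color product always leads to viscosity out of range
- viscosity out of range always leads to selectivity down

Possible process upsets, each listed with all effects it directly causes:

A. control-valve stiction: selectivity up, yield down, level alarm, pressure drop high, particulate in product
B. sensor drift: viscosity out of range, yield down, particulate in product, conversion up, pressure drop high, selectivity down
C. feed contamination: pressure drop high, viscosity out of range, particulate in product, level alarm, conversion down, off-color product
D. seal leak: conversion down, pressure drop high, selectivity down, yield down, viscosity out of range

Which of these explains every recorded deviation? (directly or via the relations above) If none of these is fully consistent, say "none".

C

Checking each candidate against the observations:
(A) control-valve stiction — pressure drop high yes; viscosity out of range NO; yield down yes; particulate in product yes; conversion down NO; selectivity down NO
(B) sensor drift — pressure drop high yes; viscosity out of range yes; yield down yes; particulate in product yes; conversion down NO; selectivity down yes
(C) feed contamination — pressure drop high yes; viscosity out of range yes; yield down yes (by viscosity out of range → yield down); particulate in product yes; conversion down yes; selectivity down yes (by viscosity out of range → selectivity down)
(D) seal leak — pressure drop high yes; viscosity out of range yes; yield down yes; particulate in product NO; conversion down yes; selectivity down yes
Only (C) is consistent with every observation.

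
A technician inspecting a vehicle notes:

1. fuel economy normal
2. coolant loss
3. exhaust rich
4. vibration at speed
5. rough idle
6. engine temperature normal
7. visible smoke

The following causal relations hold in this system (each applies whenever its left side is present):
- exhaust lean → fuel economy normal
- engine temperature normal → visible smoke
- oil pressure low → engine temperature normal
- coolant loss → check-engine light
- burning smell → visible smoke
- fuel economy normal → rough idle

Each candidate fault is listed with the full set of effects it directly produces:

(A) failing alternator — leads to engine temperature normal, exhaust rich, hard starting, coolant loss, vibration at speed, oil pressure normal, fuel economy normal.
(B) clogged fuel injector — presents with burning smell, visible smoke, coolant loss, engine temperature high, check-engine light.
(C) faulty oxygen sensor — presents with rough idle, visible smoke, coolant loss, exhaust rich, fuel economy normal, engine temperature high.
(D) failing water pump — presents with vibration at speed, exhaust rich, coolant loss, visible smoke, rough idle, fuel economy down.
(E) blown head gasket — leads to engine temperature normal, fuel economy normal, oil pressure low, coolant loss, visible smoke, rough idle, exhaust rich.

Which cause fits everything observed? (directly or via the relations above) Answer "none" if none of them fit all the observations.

For each candidate, compare predicted effects to what was observed:
(A) failing alternator — accounts for every observation (rough idle via fuel economy normal → rough idle)
(B) clogged fuel injector — fails on fuel economy normal, exhaust rich, vibration at speed, rough idle, engine temperature normal (predicts engine temperature high, not engine temperature normal)
(C) faulty oxygen sensor — fuel economy normal +; coolant loss +; exhaust rich +; vibration at speed -; rough idle +; engine temperature normal -; visible smoke +
(D) failing water pump — fuel economy normal -; coolant loss +; exhaust rich +; vibration at speed +; rough idle +; engine temperature normal -; visible smoke +
(E) blown head gasket — fuel economy normal +; coolant loss +; exhaust rich +; vibration at speed -; rough idle +; engine temperature normal +; visible smoke +
(A) is the only candidate with no mismatches.

A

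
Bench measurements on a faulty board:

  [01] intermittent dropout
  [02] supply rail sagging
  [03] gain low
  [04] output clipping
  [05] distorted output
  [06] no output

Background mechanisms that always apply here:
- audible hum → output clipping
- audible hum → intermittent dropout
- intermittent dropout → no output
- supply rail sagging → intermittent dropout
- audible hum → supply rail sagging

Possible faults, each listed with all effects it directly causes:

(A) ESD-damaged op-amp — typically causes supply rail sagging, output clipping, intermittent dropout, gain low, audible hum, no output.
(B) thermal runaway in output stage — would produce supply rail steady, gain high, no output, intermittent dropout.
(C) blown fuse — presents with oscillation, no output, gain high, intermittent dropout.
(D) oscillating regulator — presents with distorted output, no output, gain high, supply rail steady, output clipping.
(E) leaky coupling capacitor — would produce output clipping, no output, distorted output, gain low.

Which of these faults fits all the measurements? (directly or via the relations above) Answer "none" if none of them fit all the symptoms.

For each candidate, compare predicted effects to what was observed:
(A) ESD-damaged op-amp — does not account for distorted output
(B) thermal runaway in output stage — intermittent dropout match; supply rail sagging miss; gain low miss; output clipping miss; distorted output miss; no output match
(C) blown fuse — intermittent dropout match; supply rail sagging miss; gain low miss; output clipping miss; distorted output miss; no output match
(D) oscillating regulator — fails on intermittent dropout, supply rail sagging, gain low (predicts supply rail steady, not supply rail sagging; predicts gain high, not gain low)
(E) leaky coupling capacitor — intermittent dropout miss; supply rail sagging miss; gain low match; output clipping match; distorted output match; no output match
Every candidate fails on at least one observation.

none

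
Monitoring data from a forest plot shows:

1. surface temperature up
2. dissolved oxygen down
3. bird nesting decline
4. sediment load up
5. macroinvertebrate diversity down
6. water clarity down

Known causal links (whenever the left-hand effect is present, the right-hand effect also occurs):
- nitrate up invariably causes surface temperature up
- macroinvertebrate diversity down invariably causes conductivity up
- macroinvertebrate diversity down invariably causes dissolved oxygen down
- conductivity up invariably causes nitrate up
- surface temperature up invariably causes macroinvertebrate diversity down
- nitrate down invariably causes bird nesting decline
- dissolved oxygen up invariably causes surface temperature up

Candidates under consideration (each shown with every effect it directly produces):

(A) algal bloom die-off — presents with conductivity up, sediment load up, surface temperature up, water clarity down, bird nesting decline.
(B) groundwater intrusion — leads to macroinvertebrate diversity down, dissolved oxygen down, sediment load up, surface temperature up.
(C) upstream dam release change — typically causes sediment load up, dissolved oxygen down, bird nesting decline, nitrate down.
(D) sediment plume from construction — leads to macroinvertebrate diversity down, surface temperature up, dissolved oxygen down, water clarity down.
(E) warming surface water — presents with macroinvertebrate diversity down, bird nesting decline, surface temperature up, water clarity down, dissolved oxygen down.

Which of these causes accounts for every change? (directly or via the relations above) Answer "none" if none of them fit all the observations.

Per-candidate check:
(A) algal bloom die-off — accounts for every observation (dissolved oxygen down via surface temperature up → macroinvertebrate diversity down → dissolved oxygen down)
(B) groundwater intrusion — surface temperature up yes; dissolved oxygen down yes; bird nesting decline NO; sediment load up yes; macroinvertebrate diversity down yes; water clarity down NO
(C) upstream dam release change — surface temperature up NO; dissolved oxygen down yes; bird nesting decline yes; sediment load up yes; macroinvertebrate diversity down NO; water clarity down NO
(D) sediment plume from construction — surface temperature up yes; dissolved oxygen down yes; bird nesting decline NO; sediment load up NO; macroinvertebrate diversity down yes; water clarity down yes
(E) warming surface water — surface temperature up yes; dissolved oxygen down yes; bird nesting decline yes; sediment load up NO; macroinvertebrate diversity down yes; water clarity down yes
(A) alone accounts for all the evidence.

A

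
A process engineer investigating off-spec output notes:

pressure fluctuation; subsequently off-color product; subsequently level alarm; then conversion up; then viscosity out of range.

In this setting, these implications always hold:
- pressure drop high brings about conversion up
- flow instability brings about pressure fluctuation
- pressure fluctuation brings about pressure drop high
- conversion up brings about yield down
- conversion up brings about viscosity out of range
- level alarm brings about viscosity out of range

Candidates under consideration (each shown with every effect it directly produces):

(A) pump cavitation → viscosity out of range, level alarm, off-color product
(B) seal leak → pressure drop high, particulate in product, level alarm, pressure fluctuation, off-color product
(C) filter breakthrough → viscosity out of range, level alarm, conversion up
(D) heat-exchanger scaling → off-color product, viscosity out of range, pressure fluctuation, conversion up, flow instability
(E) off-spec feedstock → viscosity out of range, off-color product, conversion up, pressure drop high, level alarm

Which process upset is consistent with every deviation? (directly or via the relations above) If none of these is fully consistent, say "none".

Per-candidate check:
(A) pump cavitation — does not account for pressure fluctuation, conversion up
(B) seal leak — pressure fluctuation +; off-color product +; level alarm +; conversion up + (through pressure drop high → conversion up); viscosity out of range + (through level alarm → viscosity out of range)
(C) filter breakthrough — pressure fluctuation -; off-color product -; level alarm +; conversion up +; viscosity out of range +
(D) heat-exchanger scaling — pressure fluctuation +; off-color product +; level alarm -; conversion up +; viscosity out of range +
(E) off-spec feedstock — pressure fluctuation -; off-color product +; level alarm +; conversion up +; viscosity out of range +
Only (B) is consistent with every observation.

B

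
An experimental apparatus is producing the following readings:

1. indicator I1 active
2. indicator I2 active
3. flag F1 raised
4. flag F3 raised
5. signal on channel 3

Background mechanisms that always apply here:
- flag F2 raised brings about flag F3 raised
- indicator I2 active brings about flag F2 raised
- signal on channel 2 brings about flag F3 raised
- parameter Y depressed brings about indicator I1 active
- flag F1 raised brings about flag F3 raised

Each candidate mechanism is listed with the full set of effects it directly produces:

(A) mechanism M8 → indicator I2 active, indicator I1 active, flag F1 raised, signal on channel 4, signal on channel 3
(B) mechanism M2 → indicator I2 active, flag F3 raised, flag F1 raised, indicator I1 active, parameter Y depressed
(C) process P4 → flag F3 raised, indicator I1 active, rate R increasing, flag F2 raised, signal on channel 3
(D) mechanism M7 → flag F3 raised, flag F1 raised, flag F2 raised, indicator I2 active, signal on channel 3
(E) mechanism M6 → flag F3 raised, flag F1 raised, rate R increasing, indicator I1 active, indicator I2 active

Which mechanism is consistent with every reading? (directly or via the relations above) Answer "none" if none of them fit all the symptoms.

Checking each candidate against the observations:
(A) mechanism M8 — accounts for every observation (flag F3 raised through flag F1 raised → flag F3 raised)
(B) mechanism M2 — indicator I1 active match; indicator I2 active match; flag F1 raised match; flag F3 raised match; signal on channel 3 miss
(C) process P4 — indicator I1 active match; indicator I2 active miss; flag F1 raised miss; flag F3 raised match; signal on channel 3 match
(D) mechanism M7 — indicator I1 active miss; indicator I2 active match; flag F1 raised match; flag F3 raised match; signal on channel 3 match
(E) mechanism M6 — does not account for signal on channel 3
(A) alone accounts for all the evidence.

A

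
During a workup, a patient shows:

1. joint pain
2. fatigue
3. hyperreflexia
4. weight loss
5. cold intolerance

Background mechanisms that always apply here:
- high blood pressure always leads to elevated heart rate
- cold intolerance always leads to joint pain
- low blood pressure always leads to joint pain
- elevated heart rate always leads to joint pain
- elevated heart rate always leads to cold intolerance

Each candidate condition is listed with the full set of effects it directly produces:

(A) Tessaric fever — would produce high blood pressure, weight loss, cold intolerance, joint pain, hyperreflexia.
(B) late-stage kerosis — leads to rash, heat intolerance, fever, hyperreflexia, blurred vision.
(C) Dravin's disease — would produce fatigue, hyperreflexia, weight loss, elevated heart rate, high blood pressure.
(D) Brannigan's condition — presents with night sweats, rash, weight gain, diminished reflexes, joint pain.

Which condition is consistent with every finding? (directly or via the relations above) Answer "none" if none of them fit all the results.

Checking each candidate against the observations:
(A) Tessaric fever — does not account for fatigue
(B) late-stage kerosis — fails on joint pain, fatigue, weight loss, cold intolerance (predicts heat intolerance, not cold intolerance)
(C) Dravin's disease — accounts for every observation (joint pain through elevated heart rate → joint pain)
(D) Brannigan's condition — joint pain ✓; fatigue ✗; hyperreflexia ✗; weight loss ✗; cold intolerance ✗
Only (C) is consistent with every observation.

C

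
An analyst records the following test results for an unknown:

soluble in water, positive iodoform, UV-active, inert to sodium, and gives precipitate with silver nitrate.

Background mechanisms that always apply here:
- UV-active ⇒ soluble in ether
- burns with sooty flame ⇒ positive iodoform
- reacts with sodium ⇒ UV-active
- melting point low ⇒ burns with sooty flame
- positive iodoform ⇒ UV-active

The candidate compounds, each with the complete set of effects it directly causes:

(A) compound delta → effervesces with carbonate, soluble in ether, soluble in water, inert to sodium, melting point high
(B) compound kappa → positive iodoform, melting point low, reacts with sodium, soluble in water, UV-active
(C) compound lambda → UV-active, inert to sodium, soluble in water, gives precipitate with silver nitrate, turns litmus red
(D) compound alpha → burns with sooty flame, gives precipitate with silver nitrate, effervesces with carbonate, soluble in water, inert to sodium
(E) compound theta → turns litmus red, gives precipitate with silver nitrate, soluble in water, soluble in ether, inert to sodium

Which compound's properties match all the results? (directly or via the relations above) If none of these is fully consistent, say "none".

Per-candidate check:
(A) compound delta — soluble in water ✓; positive iodoform ✗; UV-active ✗; inert to sodium ✓; gives precipitate with silver nitrate ✗
(B) compound kappa — fails on inert to sodium, gives precipitate with silver nitrate (predicts reacts with sodium, not inert to sodium)
(C) compound lambda — does not account for positive iodoform
(D) compound alpha — accounts for every observation (positive iodoform via burns with sooty flame → positive iodoform)
(E) compound theta — does not account for positive iodoform, UV-active
(D) is the only candidate with no mismatches.

D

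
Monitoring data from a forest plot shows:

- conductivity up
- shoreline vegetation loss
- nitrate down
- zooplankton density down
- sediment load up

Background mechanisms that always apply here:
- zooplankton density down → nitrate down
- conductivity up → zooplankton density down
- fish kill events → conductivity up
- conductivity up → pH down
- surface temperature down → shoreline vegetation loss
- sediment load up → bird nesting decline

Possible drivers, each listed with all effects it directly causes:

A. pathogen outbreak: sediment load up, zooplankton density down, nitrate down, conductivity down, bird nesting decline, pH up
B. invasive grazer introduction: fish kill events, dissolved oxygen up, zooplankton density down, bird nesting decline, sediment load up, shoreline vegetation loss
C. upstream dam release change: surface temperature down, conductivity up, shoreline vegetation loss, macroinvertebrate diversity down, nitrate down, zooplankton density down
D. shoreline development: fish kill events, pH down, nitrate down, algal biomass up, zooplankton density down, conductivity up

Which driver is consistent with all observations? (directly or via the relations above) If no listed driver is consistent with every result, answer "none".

B

Testing each hypothesis:
(A) pathogen outbreak — conductivity up NO; shoreline vegetation loss NO; nitrate down yes; zooplankton density down yes; sediment load up yes
(B) invasive grazer introduction — accounts for every observation (conductivity up by fish kill events → conductivity up)
(C) upstream dam release change — conductivity up yes; shoreline vegetation loss yes; nitrate down yes; zooplankton density down yes; sediment load up NO
(D) shoreline development — does not account for shoreline vegetation loss, sediment load up
(B) alone accounts for all the evidence.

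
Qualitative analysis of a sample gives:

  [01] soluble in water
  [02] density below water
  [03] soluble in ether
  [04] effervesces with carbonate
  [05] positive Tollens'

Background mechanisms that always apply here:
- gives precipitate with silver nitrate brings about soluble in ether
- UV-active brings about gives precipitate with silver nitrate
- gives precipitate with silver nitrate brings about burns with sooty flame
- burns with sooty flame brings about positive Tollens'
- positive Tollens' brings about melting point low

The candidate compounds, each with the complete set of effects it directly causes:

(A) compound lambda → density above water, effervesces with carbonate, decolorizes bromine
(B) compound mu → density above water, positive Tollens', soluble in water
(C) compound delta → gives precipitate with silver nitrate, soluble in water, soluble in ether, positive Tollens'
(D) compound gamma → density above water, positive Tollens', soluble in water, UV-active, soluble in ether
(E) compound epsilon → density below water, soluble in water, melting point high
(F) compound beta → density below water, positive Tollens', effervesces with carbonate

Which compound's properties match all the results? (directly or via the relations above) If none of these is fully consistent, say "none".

Checking each candidate against the observations:
(A) compound lambda — fails on soluble in water, density below water, soluble in ether, positive Tollens' (predicts density above water, not density below water)
(B) compound mu — fails on density below water, soluble in ether, effervesces with carbonate (predicts density above water, not density below water)
(C) compound delta — soluble in water ✓; density below water ✗; soluble in ether ✓; effervesces with carbonate ✗; positive Tollens' ✓
(D) compound gamma — fails on density below water, effervesces with carbonate (predicts density above water, not density below water)
(E) compound epsilon — soluble in water ✓; density below water ✓; soluble in ether ✗; effervesces with carbonate ✗; positive Tollens' ✗
(F) compound beta — does not account for soluble in water, soluble in ether
None of the listed candidates fits everything.

none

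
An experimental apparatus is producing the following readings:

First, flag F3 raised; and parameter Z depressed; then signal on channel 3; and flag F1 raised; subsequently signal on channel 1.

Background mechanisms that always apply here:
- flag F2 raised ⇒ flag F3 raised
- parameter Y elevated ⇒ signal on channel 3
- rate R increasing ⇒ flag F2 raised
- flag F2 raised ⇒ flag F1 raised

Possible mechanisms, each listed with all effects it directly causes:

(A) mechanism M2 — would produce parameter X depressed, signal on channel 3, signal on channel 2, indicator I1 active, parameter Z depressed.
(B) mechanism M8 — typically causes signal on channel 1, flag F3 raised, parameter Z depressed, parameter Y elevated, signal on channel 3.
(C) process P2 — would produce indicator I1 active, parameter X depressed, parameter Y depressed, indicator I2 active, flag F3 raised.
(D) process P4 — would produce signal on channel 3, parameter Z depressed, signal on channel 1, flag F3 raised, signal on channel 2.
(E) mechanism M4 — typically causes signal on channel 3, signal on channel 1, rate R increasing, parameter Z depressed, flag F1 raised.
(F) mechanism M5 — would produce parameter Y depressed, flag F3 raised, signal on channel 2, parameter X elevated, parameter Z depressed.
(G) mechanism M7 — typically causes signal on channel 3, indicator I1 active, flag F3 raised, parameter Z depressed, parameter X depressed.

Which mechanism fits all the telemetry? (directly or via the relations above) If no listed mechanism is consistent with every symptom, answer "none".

E

Per-candidate check:
(A) mechanism M2 — flag F3 raised ✗; parameter Z depressed ✓; signal on channel 3 ✓; flag F1 raised ✗; signal on channel 1 ✗
(B) mechanism M8 — flag F3 raised ✓; parameter Z depressed ✓; signal on channel 3 ✓; flag F1 raised ✗; signal on channel 1 ✓
(C) process P2 — flag F3 raised ✓; parameter Z depressed ✗; signal on channel 3 ✗; flag F1 raised ✗; signal on channel 1 ✗
(D) process P4 — does not account for flag F1 raised
(E) mechanism M4 — flag F3 raised ✓ (via rate R increasing → flag F2 raised → flag F3 raised); parameter Z depressed ✓; signal on channel 3 ✓; flag F1 raised ✓; signal on channel 1 ✓
(F) mechanism M5 — does not account for signal on channel 3, flag F1 raised, signal on channel 1
(G) mechanism M7 — does not account for flag F1 raised, signal on channel 1
(E) alone accounts for all the evidence.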